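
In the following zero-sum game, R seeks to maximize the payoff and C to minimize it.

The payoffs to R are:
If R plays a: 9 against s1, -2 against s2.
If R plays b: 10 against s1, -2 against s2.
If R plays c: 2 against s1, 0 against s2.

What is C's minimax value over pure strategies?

0

The worst case (largest entry) in each column is s1: 10, s2: 0.
The best (smallest) of these is 0.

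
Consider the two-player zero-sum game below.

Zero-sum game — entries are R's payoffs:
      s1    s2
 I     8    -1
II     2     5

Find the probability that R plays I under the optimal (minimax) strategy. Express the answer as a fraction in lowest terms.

1/4

Row minima are -1 and 2, so R's maximin is 2; column maxima are 8 and 5, so C's minimax is 5. These differ, so the equilibrium is in mixed strategies.
Let R play I with probability p. C is indifferent when 8p + 2(1−p) = −p + 5(1−p), giving p = 1/4.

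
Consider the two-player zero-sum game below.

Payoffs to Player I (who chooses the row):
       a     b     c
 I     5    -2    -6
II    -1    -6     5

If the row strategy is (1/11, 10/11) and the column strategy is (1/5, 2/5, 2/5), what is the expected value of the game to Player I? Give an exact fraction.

Against (1/5, 2/5, 2/5), each row's expected payoff is I: -11/5; II: -3/5.
Taking the (1/11, 10/11)-weighted average: (1/11)·(-11/5) + (10/11)·(-3/5) = -41/55.

-41/55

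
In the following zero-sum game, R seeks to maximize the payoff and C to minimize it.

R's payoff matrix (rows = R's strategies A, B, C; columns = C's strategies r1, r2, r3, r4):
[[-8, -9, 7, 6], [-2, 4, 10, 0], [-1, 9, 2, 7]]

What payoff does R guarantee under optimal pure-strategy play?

-1

Row minima: -9, -2, -1 → R's maximin is -1.
Column maxima: -1, 9, 10, 7 → C's minimax is -1.
They coincide at (C, r1), so the value is -1.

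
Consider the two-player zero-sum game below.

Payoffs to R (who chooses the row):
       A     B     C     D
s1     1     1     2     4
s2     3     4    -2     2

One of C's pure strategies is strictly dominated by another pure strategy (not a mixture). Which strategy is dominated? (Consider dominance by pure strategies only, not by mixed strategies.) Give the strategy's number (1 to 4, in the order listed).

C prefers columns that give R less. Compare D with C: 2 < 4, -2 < 2.
So C strictly dominates D for C; D is strictly dominated.

4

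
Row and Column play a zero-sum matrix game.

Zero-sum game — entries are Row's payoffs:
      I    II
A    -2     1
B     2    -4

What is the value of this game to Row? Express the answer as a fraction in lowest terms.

-2/3

Row minima are -2 and -4, so Row's maximin is -2; column maxima are 2 and 1, so Column's minimax is 1. These differ, so the equilibrium is in mixed strategies.
Let Row play A with probability p. Column is indifferent when −2p + 2(1−p) = p − 4(1−p), giving p = 2/3.
Let Column play I with probability q. Row is indifferent when −2q + (1−q) = 2q − 4(1−q), giving q = 5/9.
The value is -2·(5/9) + (1)·(4/9) = -2/3.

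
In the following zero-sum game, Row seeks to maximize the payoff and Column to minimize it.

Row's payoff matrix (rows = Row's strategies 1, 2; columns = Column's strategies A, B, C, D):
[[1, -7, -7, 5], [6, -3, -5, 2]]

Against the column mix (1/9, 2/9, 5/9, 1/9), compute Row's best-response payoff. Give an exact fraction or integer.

1: (1)·(1/9) + (-7)·(2/9) + (-7)·(5/9) + (5)·(1/9) = -43/9.
2: (6)·(1/9) + (-3)·(2/9) + (-5)·(5/9) + (2)·(1/9) = -23/9.
The best pure response is 2 with expected payoff -23/9.

-23/9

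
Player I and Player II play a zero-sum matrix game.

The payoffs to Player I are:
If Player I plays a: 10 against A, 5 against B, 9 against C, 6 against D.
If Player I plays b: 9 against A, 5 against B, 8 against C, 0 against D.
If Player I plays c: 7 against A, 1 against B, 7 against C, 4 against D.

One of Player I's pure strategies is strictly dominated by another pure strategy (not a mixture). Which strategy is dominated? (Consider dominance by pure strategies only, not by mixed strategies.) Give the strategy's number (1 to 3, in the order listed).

Compare c with a: 10 > 7, 5 > 1, 9 > 7, 6 > 4.
So a strictly dominates c for Player I; c is strictly dominated.

3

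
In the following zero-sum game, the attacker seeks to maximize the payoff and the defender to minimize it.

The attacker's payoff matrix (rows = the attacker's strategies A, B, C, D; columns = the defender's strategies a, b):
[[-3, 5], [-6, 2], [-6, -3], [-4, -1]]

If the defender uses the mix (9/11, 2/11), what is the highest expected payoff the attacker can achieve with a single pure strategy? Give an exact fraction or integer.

A: (-3)·(9/11) + (5)·(2/11) = -17/11.
B: (-6)·(9/11) + (2)·(2/11) = -50/11.
C: (-6)·(9/11) + (-3)·(2/11) = -60/11.
D: (-4)·(9/11) + (-1)·(2/11) = -38/11.
The best pure response is A with expected payoff -17/11.

-17/11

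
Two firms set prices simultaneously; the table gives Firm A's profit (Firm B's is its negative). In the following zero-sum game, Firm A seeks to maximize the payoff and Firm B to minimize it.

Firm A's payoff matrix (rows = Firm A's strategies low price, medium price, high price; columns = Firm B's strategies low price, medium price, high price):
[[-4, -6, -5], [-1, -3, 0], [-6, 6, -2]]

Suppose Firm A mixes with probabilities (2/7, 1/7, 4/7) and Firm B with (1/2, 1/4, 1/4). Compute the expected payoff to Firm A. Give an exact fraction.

-75/28

Against (1/2, 1/4, 1/4), each row's expected payoff is low price: -19/4; medium price: -5/4; high price: -2.
Taking the (2/7, 1/7, 4/7)-weighted average: (2/7)·(-19/4) + (1/7)·(-5/4) + (4/7)·(-2) = -75/28.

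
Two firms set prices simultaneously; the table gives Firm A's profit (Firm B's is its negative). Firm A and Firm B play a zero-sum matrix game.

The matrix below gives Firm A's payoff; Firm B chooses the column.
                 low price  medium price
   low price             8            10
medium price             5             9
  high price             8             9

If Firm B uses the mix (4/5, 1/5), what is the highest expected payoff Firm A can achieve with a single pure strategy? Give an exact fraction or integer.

42/5

low price: (8)·(4/5) + (10)·(1/5) = 42/5.
medium price: (5)·(4/5) + (9)·(1/5) = 29/5.
high price: (8)·(4/5) + (9)·(1/5) = 41/5.
The best pure response is low price with expected payoff 42/5.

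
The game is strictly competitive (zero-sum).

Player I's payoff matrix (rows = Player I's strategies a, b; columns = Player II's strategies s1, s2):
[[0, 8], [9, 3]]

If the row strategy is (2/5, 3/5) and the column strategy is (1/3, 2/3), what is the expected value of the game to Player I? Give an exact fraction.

Against (1/3, 2/3), each row's expected payoff is a: 16/3; b: 5.
Taking the (2/5, 3/5)-weighted average: (2/5)·(16/3) + (3/5)·(5) = 77/15.

77/15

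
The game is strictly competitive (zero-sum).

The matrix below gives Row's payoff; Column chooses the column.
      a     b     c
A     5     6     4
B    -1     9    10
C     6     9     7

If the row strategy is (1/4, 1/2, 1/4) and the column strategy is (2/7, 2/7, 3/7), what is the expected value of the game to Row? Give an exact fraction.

177/28

Against (2/7, 2/7, 3/7), each row's expected payoff is A: 34/7; B: 46/7; C: 51/7.
Taking the (1/4, 1/2, 1/4)-weighted average: (1/4)·(34/7) + (1/2)·(46/7) + (1/4)·(51/7) = 177/28.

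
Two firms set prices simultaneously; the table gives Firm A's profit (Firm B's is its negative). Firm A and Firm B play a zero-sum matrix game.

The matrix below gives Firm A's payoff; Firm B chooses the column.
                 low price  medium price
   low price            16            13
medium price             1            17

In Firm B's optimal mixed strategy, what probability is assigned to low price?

4/19

Row minima are 13 and 1, so Firm A's maximin is 13; column maxima are 16 and 17, so Firm B's minimax is 16. These differ, so the equilibrium is in mixed strategies.
Let Firm B play low price with probability q. Firm A is indifferent when 16q + 13(1−q) = q + 17(1−q), giving q = 4/19.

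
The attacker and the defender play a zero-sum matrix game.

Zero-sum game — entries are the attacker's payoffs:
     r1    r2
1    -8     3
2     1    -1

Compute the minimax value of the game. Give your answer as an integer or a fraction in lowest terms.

Row minima are -8 and -1, so the attacker's maximin is -1; column maxima are 1 and 3, so the defender's minimax is 1. These differ, so the equilibrium is in mixed strategies.
Let the attacker play 1 with probability p. The defender is indifferent when −8p + (1−p) = 3p − (1−p), giving p = 2/13.
Let the defender play r1 with probability q. The attacker is indifferent when −8q + 3(1−q) = q − (1−q), giving q = 4/13.
The value is -8·(4/13) + (3)·(9/13) = -5/13.

-5/13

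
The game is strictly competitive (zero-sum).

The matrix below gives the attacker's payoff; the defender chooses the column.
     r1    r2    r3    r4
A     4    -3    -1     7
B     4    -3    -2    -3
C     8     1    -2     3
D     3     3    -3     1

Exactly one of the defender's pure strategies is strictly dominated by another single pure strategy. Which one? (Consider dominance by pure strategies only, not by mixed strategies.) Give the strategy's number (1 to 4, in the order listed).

The defender prefers columns that give the attacker less. Compare r1 with r3: -1 < 4, -2 < 4, -2 < 8, -3 < 3.
So r3 strictly dominates r1 for the defender; r1 is strictly dominated.

1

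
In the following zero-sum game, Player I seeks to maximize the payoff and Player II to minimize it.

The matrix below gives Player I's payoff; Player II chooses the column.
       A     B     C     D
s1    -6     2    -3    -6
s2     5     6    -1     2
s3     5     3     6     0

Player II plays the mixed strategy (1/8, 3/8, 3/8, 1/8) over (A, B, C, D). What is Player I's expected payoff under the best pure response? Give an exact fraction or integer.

4

s1: (-6)·(1/8) + (2)·(3/8) + (-3)·(3/8) + (-6)·(1/8) = -15/8.
s2: (5)·(1/8) + (6)·(3/8) + (-1)·(3/8) + (2)·(1/8) = 11/4.
s3: (5)·(1/8) + (3)·(3/8) + (6)·(3/8) + (0)·(1/8) = 4.
The best pure response is s3 with expected payoff 4.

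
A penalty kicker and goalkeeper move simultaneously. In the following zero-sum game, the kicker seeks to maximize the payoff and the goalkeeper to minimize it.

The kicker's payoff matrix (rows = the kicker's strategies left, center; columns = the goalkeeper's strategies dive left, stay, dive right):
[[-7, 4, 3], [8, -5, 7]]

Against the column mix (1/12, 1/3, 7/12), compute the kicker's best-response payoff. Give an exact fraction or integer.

left: (-7)·(1/12) + (4)·(1/3) + (3)·(7/12) = 5/2.
center: (8)·(1/12) + (-5)·(1/3) + (7)·(7/12) = 37/12.
The best pure response is center with expected payoff 37/12.

37/12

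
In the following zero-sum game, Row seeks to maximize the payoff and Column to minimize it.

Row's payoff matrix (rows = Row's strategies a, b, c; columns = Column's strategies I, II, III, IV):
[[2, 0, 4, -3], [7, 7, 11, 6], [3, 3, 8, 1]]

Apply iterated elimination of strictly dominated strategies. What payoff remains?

Column III is strictly dominated by I for Column (2<4, 7<11, 3<8); eliminate III.
Column II is strictly dominated by IV for Column (-3<0, 6<7, 1<3); eliminate II.
Row a is strictly dominated by row b (7>2, 6>-3); eliminate a.
Column I is strictly dominated by IV for Column (6<7, 1<3); eliminate I.
Row c is strictly dominated by row b (6>1); eliminate c.
Only (b, IV) remains, with payoff 6.

6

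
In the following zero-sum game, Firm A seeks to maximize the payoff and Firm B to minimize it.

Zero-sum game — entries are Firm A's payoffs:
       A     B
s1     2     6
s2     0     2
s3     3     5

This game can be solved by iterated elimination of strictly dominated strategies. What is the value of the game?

Column B is strictly dominated by A for Firm B (2<6, 0<2, 3<5); eliminate B.
Row s2 is strictly dominated by row s1 (2>0); eliminate s2.
Row s1 is strictly dominated by row s3 (3>2); eliminate s1.
Only (s3, A) remains, with payoff 3.

3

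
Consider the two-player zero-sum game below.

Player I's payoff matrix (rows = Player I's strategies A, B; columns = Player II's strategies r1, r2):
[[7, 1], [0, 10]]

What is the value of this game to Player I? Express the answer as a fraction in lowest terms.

35/8

Row minima are 1 and 0, so Player I's maximin is 1; column maxima are 7 and 10, so Player II's minimax is 7. These differ, so the equilibrium is in mixed strategies.
Let Player I play A with probability p. Player II is indifferent when 7p = p + 10(1−p), giving p = 5/8.
Let Player II play r1 with probability q. Player I is indifferent when 7q + (1−q) = 10(1−q), giving q = 9/16.
The value is 7·(9/16) + (1)·(7/16) = 35/8.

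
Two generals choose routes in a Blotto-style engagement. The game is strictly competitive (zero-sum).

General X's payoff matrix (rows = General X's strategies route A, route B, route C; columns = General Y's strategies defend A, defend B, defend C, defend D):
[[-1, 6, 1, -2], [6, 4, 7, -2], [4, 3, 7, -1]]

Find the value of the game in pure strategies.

Row minima: -2, -2, -1 → General X's maximin is -1.
Column maxima: 6, 6, 7, -1 → General Y's minimax is -1.
They coincide at (route C, defend D), so the value is -1.

-1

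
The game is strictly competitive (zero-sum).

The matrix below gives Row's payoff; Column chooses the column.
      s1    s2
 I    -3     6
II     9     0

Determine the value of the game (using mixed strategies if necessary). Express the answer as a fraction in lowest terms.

Row minima are -3 and 0, so Row's maximin is 0; column maxima are 9 and 6, so Column's minimax is 6. These differ, so the equilibrium is in mixed strategies.
Let Row play I with probability p. Column is indifferent when −3p + 9(1−p) = 6p, giving p = 1/2.
Let Column play s1 with probability q. Row is indifferent when −3q + 6(1−q) = 9q, giving q = 1/3.
The value is -3·(1/3) + (6)·(2/3) = 3.

3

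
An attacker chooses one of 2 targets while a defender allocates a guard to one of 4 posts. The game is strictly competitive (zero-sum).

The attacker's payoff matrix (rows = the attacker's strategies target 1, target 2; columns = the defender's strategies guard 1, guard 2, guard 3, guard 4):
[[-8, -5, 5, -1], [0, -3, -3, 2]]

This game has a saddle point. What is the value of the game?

-3

Row minima: -8, -3 → the attacker's maximin is -3.
Column maxima: 0, -3, 5, 2 → the defender's minimax is -3.
They coincide at (target 2, guard 2), so the value is -3.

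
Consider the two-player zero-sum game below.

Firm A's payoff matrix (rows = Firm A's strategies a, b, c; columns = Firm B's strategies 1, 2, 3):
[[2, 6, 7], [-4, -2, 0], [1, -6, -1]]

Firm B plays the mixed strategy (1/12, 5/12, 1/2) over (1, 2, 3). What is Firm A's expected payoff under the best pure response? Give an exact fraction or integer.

37/6

a: (2)·(1/12) + (6)·(5/12) + (7)·(1/2) = 37/6.
b: (-4)·(1/12) + (-2)·(5/12) + (0)·(1/2) = -7/6.
c: (1)·(1/12) + (-6)·(5/12) + (-1)·(1/2) = -35/12.
The best pure response is a with expected payoff 37/6.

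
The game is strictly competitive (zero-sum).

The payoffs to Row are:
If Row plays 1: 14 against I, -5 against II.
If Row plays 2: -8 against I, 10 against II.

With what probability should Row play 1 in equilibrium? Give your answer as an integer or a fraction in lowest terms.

Row minima are -5 and -8, so Row's maximin is -5; column maxima are 14 and 10, so Column's minimax is 10. These differ, so the equilibrium is in mixed strategies.
Let Row play 1 with probability p. Column is indifferent when 14p − 8(1−p) = −5p + 10(1−p), giving p = 18/37.

18/37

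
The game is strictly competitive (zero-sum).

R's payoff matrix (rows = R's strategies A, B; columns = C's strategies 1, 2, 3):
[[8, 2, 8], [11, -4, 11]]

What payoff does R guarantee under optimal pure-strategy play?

Row minima: 2, -4 → R's maximin is 2.
Column maxima: 11, 2, 11 → C's minimax is 2.
They coincide at (A, 2), so the value is 2.

2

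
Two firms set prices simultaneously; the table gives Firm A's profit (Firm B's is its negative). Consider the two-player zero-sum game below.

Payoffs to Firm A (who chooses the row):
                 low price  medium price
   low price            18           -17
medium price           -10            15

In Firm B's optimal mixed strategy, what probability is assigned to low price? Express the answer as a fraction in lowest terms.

Row minima are -17 and -10, so Firm A's maximin is -10; column maxima are 18 and 15, so Firm B's minimax is 15. These differ, so the equilibrium is in mixed strategies.
Let Firm B play low price with probability q. Firm A is indifferent when 18q − 17(1−q) = −10q + 15(1−q), giving q = 8/15.

8/15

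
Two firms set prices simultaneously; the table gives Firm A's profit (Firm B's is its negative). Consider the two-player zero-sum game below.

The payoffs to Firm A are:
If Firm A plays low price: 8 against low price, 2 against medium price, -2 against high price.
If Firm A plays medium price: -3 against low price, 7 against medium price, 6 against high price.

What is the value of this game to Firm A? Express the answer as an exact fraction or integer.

42/19

Column medium price is strictly dominated by high price for Firm B (it gives Firm A more in every row).
The remaining 2×2 game on (low price, medium price) × (low price, high price) has no saddle point. Let Firm A play low price with probability p; indifference gives 8p − 3(1−p) = −2p + 6(1−p), so p = 9/19.
Similarly Firm B's optimal q on low price is 8/19, and the value is 8·(8/19) + (-2)·(11/19) = 42/19.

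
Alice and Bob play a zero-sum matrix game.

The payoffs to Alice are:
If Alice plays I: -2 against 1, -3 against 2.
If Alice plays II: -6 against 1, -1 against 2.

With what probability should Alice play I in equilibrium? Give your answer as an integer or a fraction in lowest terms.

Row minima are -3 and -6, so Alice's maximin is -3; column maxima are -2 and -1, so Bob's minimax is -2. These differ, so the equilibrium is in mixed strategies.
Let Alice play I with probability p. Bob is indifferent when −2p − 6(1−p) = −3p − (1−p), giving p = 5/6.

5/6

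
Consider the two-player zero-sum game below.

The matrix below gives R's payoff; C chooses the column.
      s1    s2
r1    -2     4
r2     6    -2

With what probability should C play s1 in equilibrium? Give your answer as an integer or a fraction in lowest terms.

3/7

Row minima are -2 and -2, so R's maximin is -2; column maxima are 6 and 4, so C's minimax is 4. These differ, so the equilibrium is in mixed strategies.
Let C play s1 with probability q. R is indifferent when −2q + 4(1−q) = 6q − 2(1−q), giving q = 3/7.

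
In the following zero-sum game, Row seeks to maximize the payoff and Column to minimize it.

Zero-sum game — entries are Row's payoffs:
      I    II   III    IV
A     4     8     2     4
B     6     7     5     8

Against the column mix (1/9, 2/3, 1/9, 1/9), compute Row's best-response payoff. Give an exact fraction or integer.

61/9

A: (4)·(1/9) + (8)·(2/3) + (2)·(1/9) + (4)·(1/9) = 58/9.
B: (6)·(1/9) + (7)·(2/3) + (5)·(1/9) + (8)·(1/9) = 61/9.
The best pure response is B with expected payoff 61/9.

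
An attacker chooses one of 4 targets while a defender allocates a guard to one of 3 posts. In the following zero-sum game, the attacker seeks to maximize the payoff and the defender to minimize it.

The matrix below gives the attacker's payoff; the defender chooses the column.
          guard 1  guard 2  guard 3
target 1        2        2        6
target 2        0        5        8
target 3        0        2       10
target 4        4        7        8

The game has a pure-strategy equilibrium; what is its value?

Row minima: 2, 0, 0, 4 → the attacker's maximin is 4.
Column maxima: 4, 7, 10 → the defender's minimax is 4.
They coincide at (target 4, guard 1), so the value is 4.

4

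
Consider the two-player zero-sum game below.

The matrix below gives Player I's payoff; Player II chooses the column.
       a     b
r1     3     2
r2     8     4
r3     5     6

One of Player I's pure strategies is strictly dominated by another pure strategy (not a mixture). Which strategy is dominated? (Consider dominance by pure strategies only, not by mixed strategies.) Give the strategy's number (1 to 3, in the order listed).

Compare r1 with r2: 8 > 3, 4 > 2.
So r2 strictly dominates r1 for Player I; r1 is strictly dominated.

1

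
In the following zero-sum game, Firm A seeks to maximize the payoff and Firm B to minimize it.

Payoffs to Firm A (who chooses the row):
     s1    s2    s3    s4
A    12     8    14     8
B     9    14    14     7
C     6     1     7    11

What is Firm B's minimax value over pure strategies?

The worst case (largest entry) in each column is s1: 12, s2: 14, s3: 14, s4: 11.
The best (smallest) of these is 11.

11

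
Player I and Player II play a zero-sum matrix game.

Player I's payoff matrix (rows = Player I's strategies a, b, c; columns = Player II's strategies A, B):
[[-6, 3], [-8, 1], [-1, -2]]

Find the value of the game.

Row b is strictly dominated by row a, so Player I never plays it.
The remaining 2×2 game on (a, c) × (A, B) has no saddle point. Let Player I play a with probability p; indifference gives −6p − (1−p) = 3p − 2(1−p), so p = 1/10.
Similarly Player II's optimal q on A is 1/2, and the value is -6·(1/2) + (3)·(1/2) = -3/2.

-3/2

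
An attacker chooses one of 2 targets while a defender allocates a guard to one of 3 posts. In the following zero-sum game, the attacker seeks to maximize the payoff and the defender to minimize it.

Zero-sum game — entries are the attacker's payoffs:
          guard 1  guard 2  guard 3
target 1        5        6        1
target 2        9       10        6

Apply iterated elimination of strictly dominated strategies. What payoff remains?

Column guard 2 is strictly dominated by guard 1 for the defender (5<6, 9<10); eliminate guard 2.
Row target 1 is strictly dominated by row target 2 (9>5, 6>1); eliminate target 1.
Column guard 1 is strictly dominated by guard 3 for the defender (6<9); eliminate guard 1.
Only (target 2, guard 3) remains, with payoff 6.

6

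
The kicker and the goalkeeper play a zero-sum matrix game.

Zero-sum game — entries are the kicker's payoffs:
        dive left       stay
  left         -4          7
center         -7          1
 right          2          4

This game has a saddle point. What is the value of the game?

2

Row minima: -4, -7, 2 → the kicker's maximin is 2.
Column maxima: 2, 7 → the goalkeeper's minimax is 2.
They coincide at (right, dive left), so the value is 2.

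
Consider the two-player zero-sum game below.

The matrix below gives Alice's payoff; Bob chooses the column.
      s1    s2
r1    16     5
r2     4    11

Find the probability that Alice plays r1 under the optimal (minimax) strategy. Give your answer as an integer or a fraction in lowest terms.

7/18

Row minima are 5 and 4, so Alice's maximin is 5; column maxima are 16 and 11, so Bob's minimax is 11. These differ, so the equilibrium is in mixed strategies.
Let Alice play r1 with probability p. Bob is indifferent when 16p + 4(1−p) = 5p + 11(1−p), giving p = 7/18.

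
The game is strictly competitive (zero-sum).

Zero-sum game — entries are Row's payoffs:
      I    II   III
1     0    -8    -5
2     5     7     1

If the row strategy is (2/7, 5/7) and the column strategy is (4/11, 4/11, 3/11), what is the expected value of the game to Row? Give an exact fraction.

23/11

Against (4/11, 4/11, 3/11), each row's expected payoff is 1: -47/11; 2: 51/11.
Taking the (2/7, 5/7)-weighted average: (2/7)·(-47/11) + (5/7)·(51/11) = 23/11.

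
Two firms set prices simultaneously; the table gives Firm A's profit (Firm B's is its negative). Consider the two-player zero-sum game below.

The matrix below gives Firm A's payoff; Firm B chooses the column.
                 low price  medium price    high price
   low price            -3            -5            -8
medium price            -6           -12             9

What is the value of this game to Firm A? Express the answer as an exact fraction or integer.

-47/8

Column low price is strictly dominated by medium price for Firm B (it gives Firm A more in every row).
The remaining 2×2 game on (low price, medium price) × (medium price, high price) has no saddle point. Let Firm A play low price with probability p; indifference gives −5p − 12(1−p) = −8p + 9(1−p), so p = 7/8.
Similarly Firm B's optimal q on medium price is 17/24, and the value is -5·(17/24) + (-8)·(7/24) = -47/8.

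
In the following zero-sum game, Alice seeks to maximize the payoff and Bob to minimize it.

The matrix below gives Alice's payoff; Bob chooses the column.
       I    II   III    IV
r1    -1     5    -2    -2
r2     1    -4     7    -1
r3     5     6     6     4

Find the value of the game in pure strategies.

Row minima: -2, -4, 4 → Alice's maximin is 4.
Column maxima: 5, 6, 7, 4 → Bob's minimax is 4.
They coincide at (r3, IV), so the value is 4.

4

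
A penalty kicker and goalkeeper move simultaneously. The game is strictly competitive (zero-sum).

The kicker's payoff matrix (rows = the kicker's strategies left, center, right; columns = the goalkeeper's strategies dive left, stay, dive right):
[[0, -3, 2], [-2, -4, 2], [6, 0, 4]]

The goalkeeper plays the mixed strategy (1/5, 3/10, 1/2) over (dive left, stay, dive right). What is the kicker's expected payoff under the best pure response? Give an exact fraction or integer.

left: (0)·(1/5) + (-3)·(3/10) + (2)·(1/2) = 1/10.
center: (-2)·(1/5) + (-4)·(3/10) + (2)·(1/2) = -3/5.
right: (6)·(1/5) + (0)·(3/10) + (4)·(1/2) = 16/5.
The best pure response is right with expected payoff 16/5.

16/5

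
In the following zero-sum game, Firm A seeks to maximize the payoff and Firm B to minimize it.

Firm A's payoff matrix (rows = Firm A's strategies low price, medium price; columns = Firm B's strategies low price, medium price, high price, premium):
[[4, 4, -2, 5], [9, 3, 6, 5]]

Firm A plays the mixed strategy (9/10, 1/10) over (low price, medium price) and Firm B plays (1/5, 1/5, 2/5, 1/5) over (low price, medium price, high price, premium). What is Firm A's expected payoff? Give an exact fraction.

Against (1/5, 1/5, 2/5, 1/5), each row's expected payoff is low price: 9/5; medium price: 29/5.
Taking the (9/10, 1/10)-weighted average: (9/10)·(9/5) + (1/10)·(29/5) = 11/5.

11/5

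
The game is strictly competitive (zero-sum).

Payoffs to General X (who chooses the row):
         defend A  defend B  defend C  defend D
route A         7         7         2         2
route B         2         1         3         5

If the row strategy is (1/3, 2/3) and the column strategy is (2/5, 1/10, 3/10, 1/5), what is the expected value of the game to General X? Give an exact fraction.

101/30

Against (2/5, 1/10, 3/10, 1/5), each row's expected payoff is route A: 9/2; route B: 14/5.
Taking the (1/3, 2/3)-weighted average: (1/3)·(9/2) + (2/3)·(14/5) = 101/30.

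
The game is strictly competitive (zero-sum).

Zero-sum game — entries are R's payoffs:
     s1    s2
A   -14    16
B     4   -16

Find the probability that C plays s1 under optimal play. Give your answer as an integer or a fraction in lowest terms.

16/25

Row minima are -14 and -16, so R's maximin is -14; column maxima are 4 and 16, so C's minimax is 4. These differ, so the equilibrium is in mixed strategies.
Let C play s1 with probability q. R is indifferent when −14q + 16(1−q) = 4q − 16(1−q), giving q = 16/25.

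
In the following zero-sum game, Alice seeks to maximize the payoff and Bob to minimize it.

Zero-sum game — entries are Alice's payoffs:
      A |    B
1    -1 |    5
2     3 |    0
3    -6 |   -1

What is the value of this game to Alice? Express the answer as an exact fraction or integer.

Row 3 is strictly dominated by row 1, so Alice never plays it.
The remaining 2×2 game on (1, 2) × (A, B) has no saddle point. Let Alice play 1 with probability p; indifference gives −p + 3(1−p) = 5p, so p = 1/3.
Similarly Bob's optimal q on A is 5/9, and the value is -1·(5/9) + (5)·(4/9) = 5/3.

5/3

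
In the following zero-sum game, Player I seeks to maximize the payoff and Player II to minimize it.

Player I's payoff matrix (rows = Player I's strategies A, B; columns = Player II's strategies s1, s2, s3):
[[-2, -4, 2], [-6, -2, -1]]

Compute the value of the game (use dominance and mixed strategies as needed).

Column s3 is strictly dominated by s1 for Player II (it gives Player I more in every row).
The remaining 2×2 game on (A, B) × (s1, s2) has no saddle point. Let Player I play A with probability p; indifference gives −2p − 6(1−p) = −4p − 2(1−p), so p = 2/3.
Similarly Player II's optimal q on s1 is 1/3, and the value is -2·(1/3) + (-4)·(2/3) = -10/3.

-10/3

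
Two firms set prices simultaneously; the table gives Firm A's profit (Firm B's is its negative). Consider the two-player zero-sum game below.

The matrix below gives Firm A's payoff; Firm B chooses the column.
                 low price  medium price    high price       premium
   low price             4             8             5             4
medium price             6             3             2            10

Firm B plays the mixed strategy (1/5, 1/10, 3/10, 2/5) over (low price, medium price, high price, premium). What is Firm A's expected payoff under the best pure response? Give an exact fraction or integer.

61/10

low price: (4)·(1/5) + (8)·(1/10) + (5)·(3/10) + (4)·(2/5) = 47/10.
medium price: (6)·(1/5) + (3)·(1/10) + (2)·(3/10) + (10)·(2/5) = 61/10.
The best pure response is medium price with expected payoff 61/10.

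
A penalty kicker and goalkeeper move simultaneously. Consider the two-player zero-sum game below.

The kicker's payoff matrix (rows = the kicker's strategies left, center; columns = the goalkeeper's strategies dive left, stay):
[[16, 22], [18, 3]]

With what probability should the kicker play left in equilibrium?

Row minima are 16 and 3, so the kicker's maximin is 16; column maxima are 18 and 22, so the goalkeeper's minimax is 18. These differ, so the equilibrium is in mixed strategies.
Let the kicker play left with probability p. The goalkeeper is indifferent when 16p + 18(1−p) = 22p + 3(1−p), giving p = 5/7.

5/7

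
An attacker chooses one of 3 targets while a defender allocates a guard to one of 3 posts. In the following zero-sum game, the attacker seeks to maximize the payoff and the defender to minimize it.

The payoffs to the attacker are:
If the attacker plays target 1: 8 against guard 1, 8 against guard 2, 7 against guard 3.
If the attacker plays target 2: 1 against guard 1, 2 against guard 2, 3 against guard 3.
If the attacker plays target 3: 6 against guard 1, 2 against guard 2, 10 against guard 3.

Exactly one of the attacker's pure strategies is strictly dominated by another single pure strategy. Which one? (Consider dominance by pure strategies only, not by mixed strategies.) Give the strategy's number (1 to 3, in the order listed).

Compare target 2 with target 1: 8 > 1, 8 > 2, 7 > 3.
So target 1 strictly dominates target 2 for the attacker; target 2 is strictly dominated.

2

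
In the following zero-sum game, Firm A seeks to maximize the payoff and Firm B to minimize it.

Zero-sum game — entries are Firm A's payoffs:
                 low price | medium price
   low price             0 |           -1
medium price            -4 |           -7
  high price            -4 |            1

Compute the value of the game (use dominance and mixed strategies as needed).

Row medium price is strictly dominated by row low price, so Firm A never plays it.
The remaining 2×2 game on (low price, high price) × (low price, medium price) has no saddle point. Let Firm A play low price with probability p; indifference gives −4(1−p) = −p + (1−p), so p = 5/6.
Similarly Firm B's optimal q on low price is 1/3, and the value is 0·(1/3) + (-1)·(2/3) = -2/3.

-2/3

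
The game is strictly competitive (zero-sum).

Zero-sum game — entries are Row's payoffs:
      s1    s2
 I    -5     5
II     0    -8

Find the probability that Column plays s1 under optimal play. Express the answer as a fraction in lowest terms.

13/18

Row minima are -5 and -8, so Row's maximin is -5; column maxima are 0 and 5, so Column's minimax is 0. These differ, so the equilibrium is in mixed strategies.
Let Column play s1 with probability q. Row is indifferent when −5q + 5(1−q) = −8(1−q), giving q = 13/18.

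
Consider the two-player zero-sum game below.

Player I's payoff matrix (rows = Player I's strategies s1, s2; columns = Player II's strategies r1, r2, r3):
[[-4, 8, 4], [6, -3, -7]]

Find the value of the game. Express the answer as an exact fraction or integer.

Column r2 is strictly dominated by r3 for Player II (it gives Player I more in every row).
The remaining 2×2 game on (s1, s2) × (r1, r3) has no saddle point. Let Player I play s1 with probability p; indifference gives −4p + 6(1−p) = 4p − 7(1−p), so p = 13/21.
Similarly Player II's optimal q on r1 is 11/21, and the value is -4·(11/21) + (4)·(10/21) = -4/21.

-4/21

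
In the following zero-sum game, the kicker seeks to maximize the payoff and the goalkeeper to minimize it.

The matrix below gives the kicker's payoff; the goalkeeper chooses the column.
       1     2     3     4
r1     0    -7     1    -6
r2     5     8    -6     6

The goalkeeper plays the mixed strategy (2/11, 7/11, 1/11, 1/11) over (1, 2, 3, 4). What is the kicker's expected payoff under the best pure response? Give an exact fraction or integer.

6

r1: (0)·(2/11) + (-7)·(7/11) + (1)·(1/11) + (-6)·(1/11) = -54/11.
r2: (5)·(2/11) + (8)·(7/11) + (-6)·(1/11) + (6)·(1/11) = 6.
The best pure response is r2 with expected payoff 6.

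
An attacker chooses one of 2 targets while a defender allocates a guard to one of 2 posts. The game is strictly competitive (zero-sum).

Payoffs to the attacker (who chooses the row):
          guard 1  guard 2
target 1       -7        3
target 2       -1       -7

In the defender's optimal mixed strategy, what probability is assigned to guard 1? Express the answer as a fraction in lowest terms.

5/8

Row minima are -7 and -7, so the attacker's maximin is -7; column maxima are -1 and 3, so the defender's minimax is -1. These differ, so the equilibrium is in mixed strategies.
Let the defender play guard 1 with probability q. The attacker is indifferent when −7q + 3(1−q) = −q − 7(1−q), giving q = 5/8.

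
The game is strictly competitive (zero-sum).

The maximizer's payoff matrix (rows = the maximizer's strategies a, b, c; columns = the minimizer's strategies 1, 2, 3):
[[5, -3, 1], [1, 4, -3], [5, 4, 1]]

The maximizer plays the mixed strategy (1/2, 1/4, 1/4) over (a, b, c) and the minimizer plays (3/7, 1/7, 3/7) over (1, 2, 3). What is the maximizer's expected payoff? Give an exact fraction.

25/14

Against (3/7, 1/7, 3/7), each row's expected payoff is a: 15/7; b: -2/7; c: 22/7.
Taking the (1/2, 1/4, 1/4)-weighted average: (1/2)·(15/7) + (1/4)·(-2/7) + (1/4)·(22/7) = 25/14.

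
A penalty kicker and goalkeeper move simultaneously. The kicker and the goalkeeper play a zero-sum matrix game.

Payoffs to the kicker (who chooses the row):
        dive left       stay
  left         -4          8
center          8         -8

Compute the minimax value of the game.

Row minima are -4 and -8, so the kicker's maximin is -4; column maxima are 8 and 8, so the goalkeeper's minimax is 8. These differ, so the equilibrium is in mixed strategies.
Let the kicker play left with probability p. The goalkeeper is indifferent when −4p + 8(1−p) = 8p − 8(1−p), giving p = 4/7.
Let the goalkeeper play dive left with probability q. The kicker is indifferent when −4q + 8(1−q) = 8q − 8(1−q), giving q = 4/7.
The value is -4·(4/7) + (8)·(3/7) = 8/7.

8/7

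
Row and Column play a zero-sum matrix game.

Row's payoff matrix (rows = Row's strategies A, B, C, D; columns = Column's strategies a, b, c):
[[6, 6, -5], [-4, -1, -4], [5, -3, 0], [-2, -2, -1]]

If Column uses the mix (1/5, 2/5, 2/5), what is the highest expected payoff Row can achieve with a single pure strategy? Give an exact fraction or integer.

8/5

A: (6)·(1/5) + (6)·(2/5) + (-5)·(2/5) = 8/5.
B: (-4)·(1/5) + (-1)·(2/5) + (-4)·(2/5) = -14/5.
C: (5)·(1/5) + (-3)·(2/5) + (0)·(2/5) = -1/5.
D: (-2)·(1/5) + (-2)·(2/5) + (-1)·(2/5) = -8/5.
The best pure response is A with expected payoff 8/5.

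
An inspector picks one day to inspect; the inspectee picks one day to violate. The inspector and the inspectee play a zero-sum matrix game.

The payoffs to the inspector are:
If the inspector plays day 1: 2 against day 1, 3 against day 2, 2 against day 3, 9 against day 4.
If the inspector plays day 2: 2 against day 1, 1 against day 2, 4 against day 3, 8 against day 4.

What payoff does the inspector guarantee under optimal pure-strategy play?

Row minima: 2, 1 → the inspector's maximin is 2.
Column maxima: 2, 3, 4, 9 → the inspectee's minimax is 2.
They coincide at (day 1, day 1), so the value is 2.

2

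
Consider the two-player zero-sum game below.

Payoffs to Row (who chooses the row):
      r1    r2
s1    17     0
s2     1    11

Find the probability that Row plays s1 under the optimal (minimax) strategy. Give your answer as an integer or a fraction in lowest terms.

Row minima are 0 and 1, so Row's maximin is 1; column maxima are 17 and 11, so Column's minimax is 11. These differ, so the equilibrium is in mixed strategies.
Let Row play s1 with probability p. Column is indifferent when 17p + (1−p) = 11(1−p), giving p = 10/27.

10/27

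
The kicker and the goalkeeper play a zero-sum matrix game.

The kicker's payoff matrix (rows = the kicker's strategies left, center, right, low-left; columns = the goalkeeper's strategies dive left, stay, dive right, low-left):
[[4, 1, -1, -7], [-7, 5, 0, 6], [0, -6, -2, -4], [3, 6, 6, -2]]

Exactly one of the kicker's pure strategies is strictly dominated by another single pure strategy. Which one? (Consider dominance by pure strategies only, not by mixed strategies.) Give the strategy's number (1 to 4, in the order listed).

Compare right with low-left: 3 > 0, 6 > -6, 6 > -2, -2 > -4.
So low-left strictly dominates right for the kicker; right is strictly dominated.

3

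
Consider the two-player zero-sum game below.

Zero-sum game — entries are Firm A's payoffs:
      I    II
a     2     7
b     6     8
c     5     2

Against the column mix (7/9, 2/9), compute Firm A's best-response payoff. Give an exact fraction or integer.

58/9

a: (2)·(7/9) + (7)·(2/9) = 28/9.
b: (6)·(7/9) + (8)·(2/9) = 58/9.
c: (5)·(7/9) + (2)·(2/9) = 13/3.
The best pure response is b with expected payoff 58/9.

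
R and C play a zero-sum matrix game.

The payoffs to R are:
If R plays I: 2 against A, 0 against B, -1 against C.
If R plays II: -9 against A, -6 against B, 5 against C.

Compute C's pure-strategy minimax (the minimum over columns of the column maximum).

The worst case (largest entry) in each column is A: 2, B: 0, C: 5.
The best (smallest) of these is 0.

0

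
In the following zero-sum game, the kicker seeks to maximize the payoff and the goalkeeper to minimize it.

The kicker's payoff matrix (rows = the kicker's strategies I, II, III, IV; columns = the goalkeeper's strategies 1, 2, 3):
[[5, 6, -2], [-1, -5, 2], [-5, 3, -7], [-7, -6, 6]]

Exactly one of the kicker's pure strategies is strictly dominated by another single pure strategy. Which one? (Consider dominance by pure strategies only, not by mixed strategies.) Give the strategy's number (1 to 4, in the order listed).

3

Compare III with I: 5 > -5, 6 > 3, -2 > -7.
So I strictly dominates III for the kicker; III is strictly dominated.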